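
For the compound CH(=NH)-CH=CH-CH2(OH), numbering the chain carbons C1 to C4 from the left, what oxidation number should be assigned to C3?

-1

Each bond to a more electronegative atom (O, N, halogen) counts +1, each bond to a less electronegative atom (H, metal, B, Si) counts −1, and each C–C bond counts 0.
C3 has a double bond to C (2×0 = 0), one bond to C (0), one bond to H (-1).
Oxidation state = 0 + 0 − 1 = -1.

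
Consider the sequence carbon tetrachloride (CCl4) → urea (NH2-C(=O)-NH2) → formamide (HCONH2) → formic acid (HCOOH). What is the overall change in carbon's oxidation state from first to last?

Carbon oxidation states along the series — carbon tetrachloride: +4, urea: +4, formamide: +2, formic acid: +2.
Net change = +2 − (+4) = -2.

-2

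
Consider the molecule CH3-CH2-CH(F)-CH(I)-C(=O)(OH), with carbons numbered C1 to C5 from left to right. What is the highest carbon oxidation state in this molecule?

Each bond to a more electronegative atom (O, N, halogen) counts +1, each bond to a less electronegative atom (H, metal, B, Si) counts −1, and each C–C bond counts 0. Tallying each carbon:
C1: 1C, 3H → 0 − 3 = -3
C2: 2C, 2H → 0 − 2 = -2
C3: 2C, 1H, 1F → 0 − 1 + 1 = 0
C4: 2C, 1H, 1I → 0 − 1 + 1 = 0
C5: 1C, 3O → 0 + 3 = +3
The highest value is +3.

+3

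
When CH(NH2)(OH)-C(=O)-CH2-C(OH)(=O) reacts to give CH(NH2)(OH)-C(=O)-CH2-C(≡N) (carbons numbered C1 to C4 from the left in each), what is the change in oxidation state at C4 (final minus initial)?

0

Before: C4 has 1 bond to C, 3 bonds to O → oxidation state +3.
After: C4 has 1 bond to C, 3 bonds to N → oxidation state +3.
Δ = +3 − (+3) = 0, so no net redox change at C4.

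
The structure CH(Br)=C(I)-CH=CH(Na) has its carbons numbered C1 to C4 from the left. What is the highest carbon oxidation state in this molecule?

+1

Count +1 for every bond to an atom more electronegative than carbon and −1 for every bond to one less electronegative; C–C bonds are 0. Tallying each carbon:
C1: 2C, 1H, 1Br → 0 − 1 + 1 = 0
C2: 3C, 1I → 0 + 1 = +1
C3: 3C, 1H → 0 − 1 = -1
C4: 2C, 1H, 1Na → 0 − 1 − 1 = -2
The highest value is +1.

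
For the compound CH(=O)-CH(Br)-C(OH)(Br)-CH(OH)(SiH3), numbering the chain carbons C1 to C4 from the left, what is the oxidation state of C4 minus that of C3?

-3

C4: 1C, 1H, 1O, 1Si → 0 − 1 + 1 − 1 = -1
C3: 2C, 1O, 1Br → 0 + 1 + 1 = +2
Difference: -1 − (+2) = -3.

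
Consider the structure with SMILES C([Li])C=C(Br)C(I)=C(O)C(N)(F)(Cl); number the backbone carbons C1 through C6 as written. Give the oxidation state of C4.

+1

Assign +1 per bond to O/N/halogen, −1 per bond to H or an electropositive element, and 0 per bond to carbon.
C4 has one bond to C (0), a double bond to C (2×0 = 0), one bond to I (+1).
Oxidation state = 0 + 0 + 1 = +1.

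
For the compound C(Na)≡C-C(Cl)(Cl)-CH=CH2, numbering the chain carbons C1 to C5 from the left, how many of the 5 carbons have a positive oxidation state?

Tallying each carbon's bonds:
C1: 3C, 1Na → 0 − 1 = -1
C2: 4C → 0 = 0
C3: 2C, 2Cl → 0 + 2 = +2
C4: 3C, 1H → 0 − 1 = -1
C5: 2C, 2H → 0 − 2 = -2
1 carbon (C3) meets the condition.

1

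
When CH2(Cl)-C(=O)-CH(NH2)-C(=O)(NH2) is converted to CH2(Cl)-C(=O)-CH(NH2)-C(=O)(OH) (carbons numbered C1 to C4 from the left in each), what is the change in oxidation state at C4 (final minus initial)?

0

Before: C4 has 1 bond to C, 2 bonds to O, 1 bond to N → oxidation state +3.
After: C4 has 1 bond to C, 3 bonds to O → oxidation state +3.
Δ = +3 − (+3) = 0, so no net redox change at C4.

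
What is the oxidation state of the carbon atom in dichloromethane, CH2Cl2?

Assign +1 per bond to O/N/halogen, −1 per bond to H or an electropositive element, and 0 per bond to carbon.
The carbon has one bond to H (-1), one bond to H (-1), one bond to Cl (+1), one bond to Cl (+1).
Oxidation state = -1 − 1 + 1 + 1 = 0.

0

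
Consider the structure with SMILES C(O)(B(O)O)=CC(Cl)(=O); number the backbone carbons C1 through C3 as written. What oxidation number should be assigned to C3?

Each bond to a more electronegative atom (O, N, halogen) counts +1, each bond to a less electronegative atom (H, metal, B, Si) counts −1, and each C–C bond counts 0.
C3 has one bond to C (0), one bond to Cl (+1), a double bond to O (2×+1 = +2).
Oxidation state = 0 + 1 + 2 = +3.

+3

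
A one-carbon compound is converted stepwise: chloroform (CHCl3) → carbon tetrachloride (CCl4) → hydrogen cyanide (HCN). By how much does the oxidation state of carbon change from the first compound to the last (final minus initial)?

Carbon oxidation states along the series — chloroform: +2, carbon tetrachloride: +4, hydrogen cyanide: +2.
Net change = +2 − (+2) = 0.

0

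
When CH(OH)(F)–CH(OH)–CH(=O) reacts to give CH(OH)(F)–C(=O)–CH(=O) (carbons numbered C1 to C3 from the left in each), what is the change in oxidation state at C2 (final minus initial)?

Before: C2 has 2 bonds to C, 1 bond to H, 1 bond to O → oxidation state 0.
After: C2 has 2 bonds to C, 2 bonds to O → oxidation state +2.
Δ = +2 − (0) = +2, so this is an oxidation at C2.

+2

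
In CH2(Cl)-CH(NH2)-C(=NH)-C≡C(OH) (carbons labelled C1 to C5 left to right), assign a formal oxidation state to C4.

Each bond to a more electronegative atom (O, N, halogen) counts +1, each bond to a less electronegative atom (H, metal, B, Si) counts −1, and each C–C bond counts 0.
C4 has one bond to C (0), a triple bond to C (3×0 = 0).
Oxidation state = 0 + 0 = 0.

0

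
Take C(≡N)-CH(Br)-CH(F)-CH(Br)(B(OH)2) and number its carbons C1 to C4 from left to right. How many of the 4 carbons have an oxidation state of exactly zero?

Assign +1 per bond to O/N/halogen, −1 per bond to H or an electropositive element, and 0 per bond to carbon. Tallying each carbon:
C1: 1C, 3N → 0 + 3 = +3
C2: 2C, 1H, 1Br → 0 − 1 + 1 = 0
C3: 2C, 1H, 1F → 0 − 1 + 1 = 0
C4: 1C, 1H, 1Br, 1B → 0 − 1 + 1 − 1 = -1
2 carbons (C2, C3) meet the condition.

2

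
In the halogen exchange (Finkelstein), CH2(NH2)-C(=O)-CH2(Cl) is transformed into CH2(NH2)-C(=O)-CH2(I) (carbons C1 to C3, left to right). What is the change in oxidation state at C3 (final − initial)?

Before: C3 has 1 bond to C, 2 bonds to H, 1 bond to Cl → oxidation state -1.
After: C3 has 1 bond to C, 2 bonds to H, 1 bond to I → oxidation state -1.
Δ = -1 − (-1) = 0, so no net redox change at C3.

0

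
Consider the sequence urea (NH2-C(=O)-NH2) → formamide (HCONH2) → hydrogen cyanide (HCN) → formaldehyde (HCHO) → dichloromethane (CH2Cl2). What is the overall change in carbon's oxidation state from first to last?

-4

Carbon oxidation states along the series — urea: +4, formamide: +2, hydrogen cyanide: +2, formaldehyde: 0, dichloromethane: 0.
Net change = 0 − (+4) = -4.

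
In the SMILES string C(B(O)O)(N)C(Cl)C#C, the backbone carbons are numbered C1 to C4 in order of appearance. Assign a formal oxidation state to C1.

-1

Each bond to a more electronegative atom (O, N, halogen) counts +1, each bond to a less electronegative atom (H, metal, B, Si) counts −1, and each C–C bond counts 0.
C1 has one bond to C (0), one bond to H (-1), one bond to B (-1), one bond to N (+1).
Oxidation state = 0 − 1 − 1 + 1 = -1.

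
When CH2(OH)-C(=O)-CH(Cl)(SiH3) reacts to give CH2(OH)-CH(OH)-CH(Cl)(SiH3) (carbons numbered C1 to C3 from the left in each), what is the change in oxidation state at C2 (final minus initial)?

-2

Before: C2 has 2 bonds to C, 2 bonds to O → oxidation state +2.
After: C2 has 2 bonds to C, 1 bond to H, 1 bond to O → oxidation state 0.
Δ = 0 − (+2) = -2, so this is a reduction at C2.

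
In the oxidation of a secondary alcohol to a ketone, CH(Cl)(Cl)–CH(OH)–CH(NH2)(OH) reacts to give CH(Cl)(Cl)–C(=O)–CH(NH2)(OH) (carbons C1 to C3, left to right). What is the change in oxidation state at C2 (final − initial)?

+2

Before: C2 has 2 bonds to C, 1 bond to H, 1 bond to O → oxidation state 0.
After: C2 has 2 bonds to C, 2 bonds to O → oxidation state +2.
Δ = +2 − (0) = +2, so this is an oxidation at C2.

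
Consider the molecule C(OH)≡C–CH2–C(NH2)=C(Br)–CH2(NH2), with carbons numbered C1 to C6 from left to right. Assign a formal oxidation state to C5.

Assign +1 per bond to O/N/halogen, −1 per bond to H or an electropositive element, and 0 per bond to carbon.
C5 has a double bond to C (2×0 = 0), one bond to C (0), one bond to Br (+1).
Oxidation state = 0 + 0 + 1 = +1.

+1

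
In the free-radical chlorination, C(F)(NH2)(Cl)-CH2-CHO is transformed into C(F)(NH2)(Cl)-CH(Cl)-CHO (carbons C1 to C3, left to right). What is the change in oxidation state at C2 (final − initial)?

+2

Before: C2 has 2 bonds to C, 2 bonds to H → oxidation state -2.
After: C2 has 2 bonds to C, 1 bond to H, 1 bond to Cl → oxidation state 0.
Δ = 0 − (-2) = +2, so this is an oxidation at C2.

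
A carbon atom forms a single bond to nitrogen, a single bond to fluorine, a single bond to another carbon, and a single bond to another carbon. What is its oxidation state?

Each bond to a more electronegative atom (O, N, halogen) counts +1, each bond to a less electronegative atom (H, metal, B, Si) counts −1, and each C–C bond counts 0.
The carbon has one bond to C (0), one bond to C (0), one bond to F (+1), one bond to N (+1).
Oxidation state = 0 + 0 + 1 + 1 = +2.

+2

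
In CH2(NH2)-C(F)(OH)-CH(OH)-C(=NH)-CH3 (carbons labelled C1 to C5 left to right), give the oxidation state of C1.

-1

Assign +1 per bond to O/N/halogen, −1 per bond to H or an electropositive element, and 0 per bond to carbon.
C1 has one bond to C (0), one bond to H (-1), one bond to H (-1), one bond to N (+1).
Oxidation state = 0 − 1 − 1 + 1 = -1.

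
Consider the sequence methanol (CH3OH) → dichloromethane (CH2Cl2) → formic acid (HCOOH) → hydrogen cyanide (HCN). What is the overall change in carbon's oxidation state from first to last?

Carbon oxidation states along the series — methanol: -2, dichloromethane: 0, formic acid: +2, hydrogen cyanide: +2.
Net change = +2 − (-2) = +4.

+4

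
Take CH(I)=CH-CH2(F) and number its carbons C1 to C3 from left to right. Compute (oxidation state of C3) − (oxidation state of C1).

-1

C3: 1C, 2H, 1F → 0 − 2 + 1 = -1
C1: 2C, 1H, 1I → 0 − 1 + 1 = 0
Difference: -1 − (0) = -1.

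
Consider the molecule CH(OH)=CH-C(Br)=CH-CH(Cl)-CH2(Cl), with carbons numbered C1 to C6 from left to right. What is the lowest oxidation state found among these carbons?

-1

Tallying each carbon's bonds:
C1: 2C, 1H, 1O → 0 − 1 + 1 = 0
C2: 3C, 1H → 0 − 1 = -1
C3: 3C, 1Br → 0 + 1 = +1
C4: 3C, 1H → 0 − 1 = -1
C5: 2C, 1H, 1Cl → 0 − 1 + 1 = 0
C6: 1C, 2H, 1Cl → 0 − 2 + 1 = -1
The lowest value is -1.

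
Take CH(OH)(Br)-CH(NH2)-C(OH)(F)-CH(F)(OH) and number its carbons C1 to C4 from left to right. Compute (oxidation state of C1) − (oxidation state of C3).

-1

C1: 1C, 1H, 1O, 1Br → 0 − 1 + 1 + 1 = +1
C3: 2C, 1O, 1F → 0 + 1 + 1 = +2
Difference: +1 − (+2) = -1.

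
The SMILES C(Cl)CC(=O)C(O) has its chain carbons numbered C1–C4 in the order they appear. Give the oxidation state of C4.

-1

C4 has one bond to C (0), one bond to H (-1), one bond to H (-1), one bond to O (+1).
Oxidation state = 0 − 1 − 1 + 1 = -1.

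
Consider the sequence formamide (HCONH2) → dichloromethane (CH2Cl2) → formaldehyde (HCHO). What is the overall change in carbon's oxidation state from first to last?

-2

Carbon oxidation states along the series — formamide: +2, dichloromethane: 0, formaldehyde: 0.
Net change = 0 − (+2) = -2.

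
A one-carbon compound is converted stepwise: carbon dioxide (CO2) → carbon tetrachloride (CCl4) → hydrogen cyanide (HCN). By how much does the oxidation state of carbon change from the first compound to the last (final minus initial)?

Carbon oxidation states along the series — carbon dioxide: +4, carbon tetrachloride: +4, hydrogen cyanide: +2.
Net change = +2 − (+4) = -2.

-2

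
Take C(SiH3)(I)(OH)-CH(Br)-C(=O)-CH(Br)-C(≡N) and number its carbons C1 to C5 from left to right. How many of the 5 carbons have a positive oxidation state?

3

Count +1 for every bond to an atom more electronegative than carbon and −1 for every bond to one less electronegative; C–C bonds are 0. Tallying each carbon:
C1: 1C, 1O, 1I, 1Si → 0 + 1 + 1 − 1 = +1
C2: 2C, 1H, 1Br → 0 − 1 + 1 = 0
C3: 2C, 2O → 0 + 2 = +2
C4: 2C, 1H, 1Br → 0 − 1 + 1 = 0
C5: 1C, 3N → 0 + 3 = +3
3 carbons (C1, C3, C5) meet the condition.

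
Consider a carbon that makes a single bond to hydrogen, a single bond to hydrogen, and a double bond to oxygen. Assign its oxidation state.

The carbon has one bond to H (-1), one bond to H (-1), a double bond to O (2×+1 = +2).
Oxidation state = -1 − 1 + 2 = 0.

0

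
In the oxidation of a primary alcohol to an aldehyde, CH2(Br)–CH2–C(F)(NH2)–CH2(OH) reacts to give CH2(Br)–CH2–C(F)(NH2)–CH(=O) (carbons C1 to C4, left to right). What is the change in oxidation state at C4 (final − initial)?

+2

Before: C4 has 1 bond to C, 2 bonds to H, 1 bond to O → oxidation state -1.
After: C4 has 1 bond to C, 1 bond to H, 2 bonds to O → oxidation state +1.
Δ = +1 − (-1) = +2, so this is an oxidation at C4.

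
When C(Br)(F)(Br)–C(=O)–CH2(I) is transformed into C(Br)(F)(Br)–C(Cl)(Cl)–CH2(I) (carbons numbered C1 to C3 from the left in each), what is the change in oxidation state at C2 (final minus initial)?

0

Before: C2 has 2 bonds to C, 2 bonds to O → oxidation state +2.
After: C2 has 2 bonds to C, 2 bonds to Cl → oxidation state +2.
Δ = +2 − (+2) = 0, so no net redox change at C2.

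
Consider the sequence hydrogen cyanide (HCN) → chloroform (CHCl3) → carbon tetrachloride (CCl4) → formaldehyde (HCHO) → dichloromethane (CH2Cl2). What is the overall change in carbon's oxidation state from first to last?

-2

Carbon oxidation states along the series — hydrogen cyanide: +2, chloroform: +2, carbon tetrachloride: +4, formaldehyde: 0, dichloromethane: 0.
Net change = 0 − (+2) = -2.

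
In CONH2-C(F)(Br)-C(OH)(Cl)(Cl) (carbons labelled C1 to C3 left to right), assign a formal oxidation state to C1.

+3

Count +1 for every bond to an atom more electronegative than carbon and −1 for every bond to one less electronegative; C–C bonds are 0.
C1 has one bond to C (0), a double bond to O (2×+1 = +2), one bond to N (+1).
Oxidation state = 0 + 2 + 1 = +3.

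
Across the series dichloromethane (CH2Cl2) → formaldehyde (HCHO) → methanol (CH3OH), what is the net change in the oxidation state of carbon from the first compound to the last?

-2

Carbon oxidation states along the series — dichloromethane: 0, formaldehyde: 0, methanol: -2.
Net change = -2 − (0) = -2.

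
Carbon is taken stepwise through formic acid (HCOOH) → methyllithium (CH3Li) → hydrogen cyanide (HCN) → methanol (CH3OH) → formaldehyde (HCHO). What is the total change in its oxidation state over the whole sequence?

Carbon oxidation states along the series — formic acid: +2, methyllithium: -4, hydrogen cyanide: +2, methanol: -2, formaldehyde: 0.
Net change = 0 − (+2) = -2.

-2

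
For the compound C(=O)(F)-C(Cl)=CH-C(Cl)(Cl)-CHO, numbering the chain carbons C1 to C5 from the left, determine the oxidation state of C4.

Count +1 for every bond to an atom more electronegative than carbon and −1 for every bond to one less electronegative; C–C bonds are 0.
C4 has one bond to C (0), one bond to C (0), one bond to Cl (+1), one bond to Cl (+1).
Oxidation state = 0 + 0 + 1 + 1 = +2.

+2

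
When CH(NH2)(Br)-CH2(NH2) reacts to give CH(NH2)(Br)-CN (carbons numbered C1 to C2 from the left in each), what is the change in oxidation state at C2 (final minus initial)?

+4

Before: C2 has 1 bond to C, 2 bonds to H, 1 bond to N → oxidation state -1.
After: C2 has 1 bond to C, 3 bonds to N → oxidation state +3.
Δ = +3 − (-1) = +4, so this is an oxidation at C2.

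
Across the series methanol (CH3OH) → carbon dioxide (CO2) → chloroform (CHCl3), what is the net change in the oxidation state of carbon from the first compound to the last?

+4

Carbon oxidation states along the series — methanol: -2, carbon dioxide: +4, chloroform: +2.
Net change = +2 − (-2) = +4.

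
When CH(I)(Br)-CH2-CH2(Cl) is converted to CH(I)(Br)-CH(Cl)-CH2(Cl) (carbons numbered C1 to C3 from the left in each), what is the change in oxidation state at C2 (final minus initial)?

Before: C2 has 2 bonds to C, 2 bonds to H → oxidation state -2.
After: C2 has 2 bonds to C, 1 bond to H, 1 bond to Cl → oxidation state 0.
Δ = 0 − (-2) = +2, so this is an oxidation at C2.

+2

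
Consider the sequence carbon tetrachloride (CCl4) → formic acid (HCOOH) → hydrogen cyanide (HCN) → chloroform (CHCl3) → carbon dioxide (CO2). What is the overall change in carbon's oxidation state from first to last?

Carbon oxidation states along the series — carbon tetrachloride: +4, formic acid: +2, hydrogen cyanide: +2, chloroform: +2, carbon dioxide: +4.
Net change = +4 − (+4) = 0.

0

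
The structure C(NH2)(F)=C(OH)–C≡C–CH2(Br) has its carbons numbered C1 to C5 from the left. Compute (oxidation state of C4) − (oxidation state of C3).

C4: 4C → 0 = 0
C3: 4C → 0 = 0
Difference: 0 − (0) = 0.

0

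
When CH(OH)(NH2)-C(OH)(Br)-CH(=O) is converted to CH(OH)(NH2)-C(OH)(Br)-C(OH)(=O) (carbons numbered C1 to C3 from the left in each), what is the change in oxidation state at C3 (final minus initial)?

Before: C3 has 1 bond to C, 1 bond to H, 2 bonds to O → oxidation state +1.
After: C3 has 1 bond to C, 3 bonds to O → oxidation state +3.
Δ = +3 − (+1) = +2, so this is an oxidation at C3.

+2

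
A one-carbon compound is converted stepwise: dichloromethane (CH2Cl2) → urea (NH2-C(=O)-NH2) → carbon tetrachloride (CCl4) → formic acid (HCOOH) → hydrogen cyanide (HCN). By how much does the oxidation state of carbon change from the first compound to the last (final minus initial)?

+2

Carbon oxidation states along the series — dichloromethane: 0, urea: +4, carbon tetrachloride: +4, formic acid: +2, hydrogen cyanide: +2.
Net change = +2 − (0) = +2.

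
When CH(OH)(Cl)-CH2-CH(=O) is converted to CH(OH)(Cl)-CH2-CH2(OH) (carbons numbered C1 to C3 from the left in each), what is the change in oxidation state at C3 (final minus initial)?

-2

Before: C3 has 1 bond to C, 1 bond to H, 2 bonds to O → oxidation state +1.
After: C3 has 1 bond to C, 2 bonds to H, 1 bond to O → oxidation state -1.
Δ = -1 − (+1) = -2, so this is a reduction at C3.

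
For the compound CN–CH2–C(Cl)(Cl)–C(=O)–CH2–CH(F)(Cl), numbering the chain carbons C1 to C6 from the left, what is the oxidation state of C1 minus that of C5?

+5

C1: 1C, 3N → 0 + 3 = +3
C5: 2C, 2H → 0 − 2 = -2
Difference: +3 − (-2) = +5.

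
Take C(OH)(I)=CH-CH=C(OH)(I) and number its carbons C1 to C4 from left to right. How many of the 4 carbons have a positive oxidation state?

Tallying each carbon's bonds:
C1: 2C, 1O, 1I → 0 + 1 + 1 = +2
C2: 3C, 1H → 0 − 1 = -1
C3: 3C, 1H → 0 − 1 = -1
C4: 2C, 1O, 1I → 0 + 1 + 1 = +2
2 carbons (C1, C4) meet the condition.

2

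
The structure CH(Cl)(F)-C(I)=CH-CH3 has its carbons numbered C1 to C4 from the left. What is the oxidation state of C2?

C2 has one bond to C (0), a double bond to C (2×0 = 0), one bond to I (+1).
Oxidation state = 0 + 0 + 1 = +1.

+1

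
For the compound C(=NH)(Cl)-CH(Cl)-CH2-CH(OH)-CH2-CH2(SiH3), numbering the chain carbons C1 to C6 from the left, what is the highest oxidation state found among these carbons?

Tallying each carbon's bonds:
C1: 1C, 2N, 1Cl → 0 + 2 + 1 = +3
C2: 2C, 1H, 1Cl → 0 − 1 + 1 = 0
C3: 2C, 2H → 0 − 2 = -2
C4: 2C, 1H, 1O → 0 − 1 + 1 = 0
C5: 2C, 2H → 0 − 2 = -2
C6: 1C, 2H, 1Si → 0 − 2 − 1 = -3
The highest value is +3.

+3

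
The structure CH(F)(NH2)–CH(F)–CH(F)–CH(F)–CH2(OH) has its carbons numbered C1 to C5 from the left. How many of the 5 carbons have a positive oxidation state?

1

Tallying each carbon's bonds:
C1: 1C, 1H, 1N, 1F → 0 − 1 + 1 + 1 = +1
C2: 2C, 1H, 1F → 0 − 1 + 1 = 0
C3: 2C, 1H, 1F → 0 − 1 + 1 = 0
C4: 2C, 1H, 1F → 0 − 1 + 1 = 0
C5: 1C, 2H, 1O → 0 − 2 + 1 = -1
1 carbon (C1) meets the condition.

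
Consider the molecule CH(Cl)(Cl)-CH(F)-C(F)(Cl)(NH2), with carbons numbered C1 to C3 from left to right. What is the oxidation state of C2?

Each bond to a more electronegative atom (O, N, halogen) counts +1, each bond to a less electronegative atom (H, metal, B, Si) counts −1, and each C–C bond counts 0.
C2 has one bond to C (0), one bond to C (0), one bond to H (-1), one bond to F (+1).
Oxidation state = 0 + 0 − 1 + 1 = 0.

0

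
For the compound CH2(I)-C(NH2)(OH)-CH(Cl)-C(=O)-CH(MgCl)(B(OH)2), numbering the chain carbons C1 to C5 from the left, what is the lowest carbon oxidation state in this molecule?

Count +1 for every bond to an atom more electronegative than carbon and −1 for every bond to one less electronegative; C–C bonds are 0. Tallying each carbon:
C1: 1C, 2H, 1I → 0 − 2 + 1 = -1
C2: 2C, 1O, 1N → 0 + 1 + 1 = +2
C3: 2C, 1H, 1Cl → 0 − 1 + 1 = 0
C4: 2C, 2O → 0 + 2 = +2
C5: 1C, 1H, 1Mg, 1B → 0 − 1 − 1 − 1 = -3
The lowest value is -3.

-3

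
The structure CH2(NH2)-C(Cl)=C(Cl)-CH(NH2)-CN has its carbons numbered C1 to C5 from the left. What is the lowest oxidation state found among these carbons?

-1

Assign +1 per bond to O/N/halogen, −1 per bond to H or an electropositive element, and 0 per bond to carbon. Tallying each carbon:
C1: 1C, 2H, 1N → 0 − 2 + 1 = -1
C2: 3C, 1Cl → 0 + 1 = +1
C3: 3C, 1Cl → 0 + 1 = +1
C4: 2C, 1H, 1N → 0 − 1 + 1 = 0
C5: 1C, 3N → 0 + 3 = +3
The lowest value is -1.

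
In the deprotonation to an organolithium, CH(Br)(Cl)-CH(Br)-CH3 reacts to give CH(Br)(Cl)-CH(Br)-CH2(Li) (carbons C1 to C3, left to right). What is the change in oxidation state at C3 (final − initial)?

Before: C3 has 1 bond to C, 3 bonds to H → oxidation state -3.
After: C3 has 1 bond to C, 2 bonds to H, 1 bond to Li → oxidation state -3.
Δ = -3 − (-3) = 0, so no net redox change at C3.

0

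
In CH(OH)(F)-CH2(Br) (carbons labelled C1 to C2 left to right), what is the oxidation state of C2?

C2 has one bond to C (0), one bond to H (-1), one bond to Br (+1), one bond to H (-1).
Oxidation state = 0 − 1 + 1 − 1 = -1.

-1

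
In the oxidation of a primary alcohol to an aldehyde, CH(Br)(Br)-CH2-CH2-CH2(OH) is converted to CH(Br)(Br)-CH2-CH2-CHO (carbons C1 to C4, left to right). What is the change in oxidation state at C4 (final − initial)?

Before: C4 has 1 bond to C, 2 bonds to H, 1 bond to O → oxidation state -1.
After: C4 has 1 bond to C, 1 bond to H, 2 bonds to O → oxidation state +1.
Δ = +1 − (-1) = +2, so this is an oxidation at C4.

+2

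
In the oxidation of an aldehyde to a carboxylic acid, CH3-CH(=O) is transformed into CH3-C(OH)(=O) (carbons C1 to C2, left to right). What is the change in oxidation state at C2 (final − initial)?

Before: C2 has 1 bond to C, 1 bond to H, 2 bonds to O → oxidation state +1.
After: C2 has 1 bond to C, 3 bonds to O → oxidation state +3.
Δ = +3 − (+1) = +2, so this is an oxidation at C2.

+2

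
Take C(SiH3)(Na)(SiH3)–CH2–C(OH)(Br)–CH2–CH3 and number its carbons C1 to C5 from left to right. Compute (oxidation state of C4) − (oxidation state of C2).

0

C4: 2C, 2H → 0 − 2 = -2
C2: 2C, 2H → 0 − 2 = -2
Difference: -2 − (-2) = 0.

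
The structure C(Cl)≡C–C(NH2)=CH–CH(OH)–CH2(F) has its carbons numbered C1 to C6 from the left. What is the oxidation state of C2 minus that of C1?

C2: 4C → 0 = 0
C1: 3C, 1Cl → 0 + 1 = +1
Difference: 0 − (+1) = -1.

-1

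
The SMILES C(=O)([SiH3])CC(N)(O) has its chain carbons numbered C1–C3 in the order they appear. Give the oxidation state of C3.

Assign +1 per bond to O/N/halogen, −1 per bond to H or an electropositive element, and 0 per bond to carbon.
C3 has one bond to C (0), one bond to N (+1), one bond to O (+1), one bond to H (-1).
Oxidation state = 0 + 1 + 1 − 1 = +1.

+1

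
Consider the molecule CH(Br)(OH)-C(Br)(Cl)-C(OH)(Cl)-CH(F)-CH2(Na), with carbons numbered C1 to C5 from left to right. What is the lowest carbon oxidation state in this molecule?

-3

Each bond to a more electronegative atom (O, N, halogen) counts +1, each bond to a less electronegative atom (H, metal, B, Si) counts −1, and each C–C bond counts 0. Tallying each carbon:
C1: 1C, 1H, 1O, 1Br → 0 − 1 + 1 + 1 = +1
C2: 2C, 1Cl, 1Br → 0 + 1 + 1 = +2
C3: 2C, 1O, 1Cl → 0 + 1 + 1 = +2
C4: 2C, 1H, 1F → 0 − 1 + 1 = 0
C5: 1C, 2H, 1Na → 0 − 2 − 1 = -3
The lowest value is -3.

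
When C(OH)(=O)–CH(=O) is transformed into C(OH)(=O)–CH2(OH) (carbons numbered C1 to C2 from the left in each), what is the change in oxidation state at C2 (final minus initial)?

-2

Before: C2 has 1 bond to C, 1 bond to H, 2 bonds to O → oxidation state +1.
After: C2 has 1 bond to C, 2 bonds to H, 1 bond to O → oxidation state -1.
Δ = -1 − (+1) = -2, so this is a reduction at C2.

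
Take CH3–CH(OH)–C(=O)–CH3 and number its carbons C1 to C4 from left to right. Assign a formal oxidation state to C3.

+2

C3 has one bond to C (0), one bond to C (0), a double bond to O (2×+1 = +2).
Oxidation state = 0 + 0 + 2 = +2.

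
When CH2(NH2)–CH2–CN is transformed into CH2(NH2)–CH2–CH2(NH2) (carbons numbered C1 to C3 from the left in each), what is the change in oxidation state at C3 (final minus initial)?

Before: C3 has 1 bond to C, 3 bonds to N → oxidation state +3.
After: C3 has 1 bond to C, 2 bonds to H, 1 bond to N → oxidation state -1.
Δ = -1 − (+3) = -4, so this is a reduction at C3.

-4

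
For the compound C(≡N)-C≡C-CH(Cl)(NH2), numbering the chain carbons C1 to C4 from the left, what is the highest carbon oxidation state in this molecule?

Tallying each carbon's bonds:
C1: 1C, 3N → 0 + 3 = +3
C2: 4C → 0 = 0
C3: 4C → 0 = 0
C4: 1C, 1H, 1N, 1Cl → 0 − 1 + 1 + 1 = +1
The highest value is +3.

+3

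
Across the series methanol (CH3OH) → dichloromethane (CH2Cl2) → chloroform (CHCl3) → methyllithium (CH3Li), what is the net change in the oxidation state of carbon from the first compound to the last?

Carbon oxidation states along the series — methanol: -2, dichloromethane: 0, chloroform: +2, methyllithium: -4.
Net change = -4 − (-2) = -2.

-2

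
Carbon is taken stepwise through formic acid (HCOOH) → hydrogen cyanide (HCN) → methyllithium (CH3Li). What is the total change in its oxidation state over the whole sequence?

-6

Carbon oxidation states along the series — formic acid: +2, hydrogen cyanide: +2, methyllithium: -4.
Net change = -4 − (+2) = -6.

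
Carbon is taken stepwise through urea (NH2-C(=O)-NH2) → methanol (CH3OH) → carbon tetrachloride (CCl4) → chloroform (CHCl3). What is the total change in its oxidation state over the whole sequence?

Carbon oxidation states along the series — urea: +4, methanol: -2, carbon tetrachloride: +4, chloroform: +2.
Net change = +2 − (+4) = -2.

-2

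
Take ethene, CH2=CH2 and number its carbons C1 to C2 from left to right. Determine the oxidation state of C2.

-2

Each bond to a more electronegative atom (O, N, halogen) counts +1, each bond to a less electronegative atom (H, metal, B, Si) counts −1, and each C–C bond counts 0.
C2 has one bond to H (-1), one bond to H (-1), a double bond to C (2×0 = 0).
Oxidation state = -1 − 1 + 0 = -2.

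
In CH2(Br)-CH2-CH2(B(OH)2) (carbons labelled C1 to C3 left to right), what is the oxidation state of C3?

C3 has one bond to C (0), one bond to B (-1), one bond to H (-1), one bond to H (-1).
Oxidation state = 0 − 1 − 1 − 1 = -3.

-3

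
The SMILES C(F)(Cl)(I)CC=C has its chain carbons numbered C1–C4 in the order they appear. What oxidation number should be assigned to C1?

Count +1 for every bond to an atom more electronegative than carbon and −1 for every bond to one less electronegative; C–C bonds are 0.
C1 has one bond to C (0), one bond to F (+1), one bond to Cl (+1), one bond to I (+1).
Oxidation state = 0 + 1 + 1 + 1 = +3.

+3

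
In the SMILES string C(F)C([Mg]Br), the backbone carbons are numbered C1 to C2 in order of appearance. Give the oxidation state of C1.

Bonds to more-electronegative neighbours contribute +1 each, bonds to H or metals contribute −1 each, and C–C bonds contribute 0.
C1 has one bond to C (0), one bond to H (-1), one bond to H (-1), one bond to F (+1).
Oxidation state = 0 − 1 − 1 + 1 = -1.

-1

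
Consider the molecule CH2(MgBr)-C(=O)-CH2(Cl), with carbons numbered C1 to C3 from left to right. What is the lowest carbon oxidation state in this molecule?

Tallying each carbon's bonds:
C1: 1C, 2H, 1Mg → 0 − 2 − 1 = -3
C2: 2C, 2O → 0 + 2 = +2
C3: 1C, 2H, 1Cl → 0 − 2 + 1 = -1
The lowest value is -3.

-3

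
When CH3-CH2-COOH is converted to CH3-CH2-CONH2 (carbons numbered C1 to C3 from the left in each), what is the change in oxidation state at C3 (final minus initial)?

Before: C3 has 1 bond to C, 3 bonds to O → oxidation state +3.
After: C3 has 1 bond to C, 2 bonds to O, 1 bond to N → oxidation state +3.
Δ = +3 − (+3) = 0, so no net redox change at C3.

0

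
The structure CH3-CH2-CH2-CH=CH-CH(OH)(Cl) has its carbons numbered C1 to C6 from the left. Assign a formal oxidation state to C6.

Bonds to more-electronegative neighbours contribute +1 each, bonds to H or metals contribute −1 each, and C–C bonds contribute 0.
C6 has one bond to C (0), one bond to H (-1), one bond to O (+1), one bond to Cl (+1).
Oxidation state = 0 − 1 + 1 + 1 = +1.

+1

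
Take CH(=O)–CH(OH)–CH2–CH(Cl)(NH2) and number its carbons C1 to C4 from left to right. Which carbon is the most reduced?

Bonds to more-electronegative neighbours contribute +1 each, bonds to H or metals contribute −1 each, and C–C bonds contribute 0. Tallying each carbon:
C1: 1C, 1H, 2O → 0 − 1 + 2 = +1
C2: 2C, 1H, 1O → 0 − 1 + 1 = 0
C3: 2C, 2H → 0 − 2 = -2
C4: 1C, 1H, 1N, 1Cl → 0 − 1 + 1 + 1 = +1
The most reduced carbon is C3 at -2.

C3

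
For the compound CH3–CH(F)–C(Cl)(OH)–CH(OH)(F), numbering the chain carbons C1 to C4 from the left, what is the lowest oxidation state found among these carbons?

-3

Tallying each carbon's bonds:
C1: 1C, 3H → 0 − 3 = -3
C2: 2C, 1H, 1F → 0 − 1 + 1 = 0
C3: 2C, 1O, 1Cl → 0 + 1 + 1 = +2
C4: 1C, 1H, 1O, 1F → 0 − 1 + 1 + 1 = +1
The lowest value is -3.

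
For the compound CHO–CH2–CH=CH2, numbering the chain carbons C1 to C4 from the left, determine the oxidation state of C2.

-2

Count +1 for every bond to an atom more electronegative than carbon and −1 for every bond to one less electronegative; C–C bonds are 0.
C2 has one bond to C (0), one bond to C (0), one bond to H (-1), one bond to H (-1).
Oxidation state = 0 + 0 − 1 − 1 = -2.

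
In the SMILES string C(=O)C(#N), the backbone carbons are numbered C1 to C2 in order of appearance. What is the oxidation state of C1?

+1

C1 has one bond to C (0), a double bond to O (2×+1 = +2), one bond to H (-1).
Oxidation state = 0 + 2 − 1 = +1.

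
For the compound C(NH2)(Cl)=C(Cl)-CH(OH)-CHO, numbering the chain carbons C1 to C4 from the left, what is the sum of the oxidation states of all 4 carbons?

+4

Tallying each carbon's bonds:
C1: 2C, 1N, 1Cl → 0 + 1 + 1 = +2
C2: 3C, 1Cl → 0 + 1 = +1
C3: 2C, 1H, 1O → 0 − 1 + 1 = 0
C4: 1C, 1H, 2O → 0 − 1 + 2 = +1
Sum = +2 + 1 + 0 + 1 = +4.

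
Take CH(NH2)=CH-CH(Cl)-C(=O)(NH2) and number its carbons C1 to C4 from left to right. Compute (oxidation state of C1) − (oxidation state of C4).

-3

C1: 2C, 1H, 1N → 0 − 1 + 1 = 0
C4: 1C, 2O, 1N → 0 + 2 + 1 = +3
Difference: 0 − (+3) = -3.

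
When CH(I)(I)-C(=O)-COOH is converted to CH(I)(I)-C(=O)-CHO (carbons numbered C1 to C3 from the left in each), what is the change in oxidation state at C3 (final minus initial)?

Before: C3 has 1 bond to C, 3 bonds to O → oxidation state +3.
After: C3 has 1 bond to C, 1 bond to H, 2 bonds to O → oxidation state +1.
Δ = +1 − (+3) = -2, so this is a reduction at C3.

-2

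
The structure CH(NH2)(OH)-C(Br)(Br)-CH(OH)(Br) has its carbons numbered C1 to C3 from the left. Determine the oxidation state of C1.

+1

Each bond to a more electronegative atom (O, N, halogen) counts +1, each bond to a less electronegative atom (H, metal, B, Si) counts −1, and each C–C bond counts 0.
C1 has one bond to C (0), one bond to H (-1), one bond to N (+1), one bond to O (+1).
Oxidation state = 0 − 1 + 1 + 1 = +1.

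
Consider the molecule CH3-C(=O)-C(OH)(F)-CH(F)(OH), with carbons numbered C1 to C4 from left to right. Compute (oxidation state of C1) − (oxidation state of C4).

-4

C1: 1C, 3H → 0 − 3 = -3
C4: 1C, 1H, 1O, 1F → 0 − 1 + 1 + 1 = +1
Difference: -3 − (+1) = -4.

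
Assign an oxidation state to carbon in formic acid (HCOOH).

Each bond to a more electronegative atom (O, N, halogen) counts +1, each bond to a less electronegative atom (H, metal, B, Si) counts −1, and each C–C bond counts 0.
The carbon has one bond to H (-1), a double bond to O (2×+1 = +2), one bond to O (+1).
Oxidation state = -1 + 2 + 1 = +2.

+2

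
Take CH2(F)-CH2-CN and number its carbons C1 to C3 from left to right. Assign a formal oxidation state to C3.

C3 has one bond to C (0), a triple bond to N (3×+1 = +3).
Oxidation state = 0 + 3 = +3.

+3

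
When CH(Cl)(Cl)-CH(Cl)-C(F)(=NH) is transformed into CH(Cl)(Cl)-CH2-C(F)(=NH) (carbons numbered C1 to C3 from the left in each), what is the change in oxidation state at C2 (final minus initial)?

-2

Before: C2 has 2 bonds to C, 1 bond to H, 1 bond to Cl → oxidation state 0.
After: C2 has 2 bonds to C, 2 bonds to H → oxidation state -2.
Δ = -2 − (0) = -2, so this is a reduction at C2.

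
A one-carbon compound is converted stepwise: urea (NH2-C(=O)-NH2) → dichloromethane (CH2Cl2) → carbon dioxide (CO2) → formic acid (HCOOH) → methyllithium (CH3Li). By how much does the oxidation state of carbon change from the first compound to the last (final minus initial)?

-8

Carbon oxidation states along the series — urea: +4, dichloromethane: 0, carbon dioxide: +4, formic acid: +2, methyllithium: -4.
Net change = -4 − (+4) = -8.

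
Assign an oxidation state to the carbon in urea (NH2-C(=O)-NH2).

+4

The carbon has one bond to N (+1), a double bond to O (2×+1 = +2), one bond to N (+1).
Oxidation state = +1 + 2 + 1 = +4.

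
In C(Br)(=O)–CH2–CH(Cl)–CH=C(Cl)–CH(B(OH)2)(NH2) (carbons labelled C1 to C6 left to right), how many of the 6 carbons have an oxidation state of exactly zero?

1

Tallying each carbon's bonds:
C1: 1C, 2O, 1Br → 0 + 2 + 1 = +3
C2: 2C, 2H → 0 − 2 = -2
C3: 2C, 1H, 1Cl → 0 − 1 + 1 = 0
C4: 3C, 1H → 0 − 1 = -1
C5: 3C, 1Cl → 0 + 1 = +1
C6: 1C, 1H, 1N, 1B → 0 − 1 + 1 − 1 = -1
1 carbon (C3) meets the condition.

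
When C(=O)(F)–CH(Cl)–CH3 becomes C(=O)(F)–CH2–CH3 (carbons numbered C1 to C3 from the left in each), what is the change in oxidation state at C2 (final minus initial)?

Before: C2 has 2 bonds to C, 1 bond to H, 1 bond to Cl → oxidation state 0.
After: C2 has 2 bonds to C, 2 bonds to H → oxidation state -2.
Δ = -2 − (0) = -2, so this is a reduction at C2.

-2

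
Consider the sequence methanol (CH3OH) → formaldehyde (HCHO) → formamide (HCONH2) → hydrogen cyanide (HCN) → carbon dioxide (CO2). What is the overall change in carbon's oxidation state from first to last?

Carbon oxidation states along the series — methanol: -2, formaldehyde: 0, formamide: +2, hydrogen cyanide: +2, carbon dioxide: +4.
Net change = +4 − (-2) = +6.

+6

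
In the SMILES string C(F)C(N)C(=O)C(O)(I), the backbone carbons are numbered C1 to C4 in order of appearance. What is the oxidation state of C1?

-1

Count +1 for every bond to an atom more electronegative than carbon and −1 for every bond to one less electronegative; C–C bonds are 0.
C1 has one bond to C (0), one bond to H (-1), one bond to H (-1), one bond to F (+1).
Oxidation state = 0 − 1 − 1 + 1 = -1.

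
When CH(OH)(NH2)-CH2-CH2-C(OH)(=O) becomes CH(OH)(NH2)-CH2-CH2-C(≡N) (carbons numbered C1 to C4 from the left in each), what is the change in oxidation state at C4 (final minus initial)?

0

Before: C4 has 1 bond to C, 3 bonds to O → oxidation state +3.
After: C4 has 1 bond to C, 3 bonds to N → oxidation state +3.
Δ = +3 − (+3) = 0, so no net redox change at C4.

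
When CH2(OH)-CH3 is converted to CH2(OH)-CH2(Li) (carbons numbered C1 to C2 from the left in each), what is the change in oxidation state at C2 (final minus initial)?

0

Before: C2 has 1 bond to C, 3 bonds to H → oxidation state -3.
After: C2 has 1 bond to C, 2 bonds to H, 1 bond to Li → oxidation state -3.
Δ = -3 − (-3) = 0, so no net redox change at C2.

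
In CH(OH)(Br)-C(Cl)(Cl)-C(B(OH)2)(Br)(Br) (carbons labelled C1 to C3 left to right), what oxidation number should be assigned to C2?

+2

Count +1 for every bond to an atom more electronegative than carbon and −1 for every bond to one less electronegative; C–C bonds are 0.
C2 has one bond to C (0), one bond to C (0), one bond to Cl (+1), one bond to Cl (+1).
Oxidation state = 0 + 0 + 1 + 1 = +2.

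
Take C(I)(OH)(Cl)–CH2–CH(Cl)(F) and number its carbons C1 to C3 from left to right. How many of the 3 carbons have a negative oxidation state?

1

Tallying each carbon's bonds:
C1: 1C, 1O, 1Cl, 1I → 0 + 1 + 1 + 1 = +3
C2: 2C, 2H → 0 − 2 = -2
C3: 1C, 1H, 1F, 1Cl → 0 − 1 + 1 + 1 = +1
1 carbon (C2) meets the condition.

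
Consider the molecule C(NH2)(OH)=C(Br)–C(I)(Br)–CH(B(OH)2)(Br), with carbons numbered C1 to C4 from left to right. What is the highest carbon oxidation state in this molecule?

Tallying each carbon's bonds:
C1: 2C, 1O, 1N → 0 + 1 + 1 = +2
C2: 3C, 1Br → 0 + 1 = +1
C3: 2C, 1Br, 1I → 0 + 1 + 1 = +2
C4: 1C, 1H, 1Br, 1B → 0 − 1 + 1 − 1 = -1
The highest value is +2.

+2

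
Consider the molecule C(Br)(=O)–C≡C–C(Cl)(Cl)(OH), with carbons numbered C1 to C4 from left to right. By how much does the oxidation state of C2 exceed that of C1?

-3

C2: 4C → 0 = 0
C1: 1C, 2O, 1Br → 0 + 2 + 1 = +3
Difference: 0 − (+3) = -3.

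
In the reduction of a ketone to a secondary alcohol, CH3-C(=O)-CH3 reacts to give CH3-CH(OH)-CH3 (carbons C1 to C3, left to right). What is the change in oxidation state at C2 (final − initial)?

Before: C2 has 2 bonds to C, 2 bonds to O → oxidation state +2.
After: C2 has 2 bonds to C, 1 bond to H, 1 bond to O → oxidation state 0.
Δ = 0 − (+2) = -2, so this is a reduction at C2.

-2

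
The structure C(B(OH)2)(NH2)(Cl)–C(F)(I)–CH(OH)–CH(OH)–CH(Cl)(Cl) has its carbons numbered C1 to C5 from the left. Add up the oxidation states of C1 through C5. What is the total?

Tallying each carbon's bonds:
C1: 1C, 1N, 1Cl, 1B → 0 + 1 + 1 − 1 = +1
C2: 2C, 1F, 1I → 0 + 1 + 1 = +2
C3: 2C, 1H, 1O → 0 − 1 + 1 = 0
C4: 2C, 1H, 1O → 0 − 1 + 1 = 0
C5: 1C, 1H, 2Cl → 0 − 1 + 2 = +1
Sum = +1 + 2 + 0 + 0 + 1 = +4.

+4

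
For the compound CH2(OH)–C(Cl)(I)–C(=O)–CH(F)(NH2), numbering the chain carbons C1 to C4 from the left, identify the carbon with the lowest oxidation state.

Tallying each carbon's bonds:
C1: 1C, 2H, 1O → 0 − 2 + 1 = -1
C2: 2C, 1Cl, 1I → 0 + 1 + 1 = +2
C3: 2C, 2O → 0 + 2 = +2
C4: 1C, 1H, 1N, 1F → 0 − 1 + 1 + 1 = +1
The most reduced carbon is C1 at -1.

C1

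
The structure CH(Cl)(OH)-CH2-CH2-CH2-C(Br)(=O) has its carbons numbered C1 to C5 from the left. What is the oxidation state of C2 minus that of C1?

C2: 2C, 2H → 0 − 2 = -2
C1: 1C, 1H, 1O, 1Cl → 0 − 1 + 1 + 1 = +1
Difference: -2 − (+1) = -3.

-3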